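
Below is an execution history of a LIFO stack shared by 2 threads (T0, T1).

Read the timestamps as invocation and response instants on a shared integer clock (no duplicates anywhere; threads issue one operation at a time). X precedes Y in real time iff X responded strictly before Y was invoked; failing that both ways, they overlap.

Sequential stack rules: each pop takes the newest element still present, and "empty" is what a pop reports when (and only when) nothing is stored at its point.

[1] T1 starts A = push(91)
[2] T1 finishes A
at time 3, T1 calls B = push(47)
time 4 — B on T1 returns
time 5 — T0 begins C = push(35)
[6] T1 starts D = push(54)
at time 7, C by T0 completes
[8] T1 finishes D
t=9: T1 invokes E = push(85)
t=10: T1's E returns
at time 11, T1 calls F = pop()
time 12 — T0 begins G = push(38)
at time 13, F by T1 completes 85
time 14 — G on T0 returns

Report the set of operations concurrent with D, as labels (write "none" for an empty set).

D runs from 6 to 8; window-overlapping ops are concurrent
A [1,2]: before
B [3,4]: before
C [5,7]: concurrent
E [9,10]: after
F [11,13]: after
G [12,14]: after

C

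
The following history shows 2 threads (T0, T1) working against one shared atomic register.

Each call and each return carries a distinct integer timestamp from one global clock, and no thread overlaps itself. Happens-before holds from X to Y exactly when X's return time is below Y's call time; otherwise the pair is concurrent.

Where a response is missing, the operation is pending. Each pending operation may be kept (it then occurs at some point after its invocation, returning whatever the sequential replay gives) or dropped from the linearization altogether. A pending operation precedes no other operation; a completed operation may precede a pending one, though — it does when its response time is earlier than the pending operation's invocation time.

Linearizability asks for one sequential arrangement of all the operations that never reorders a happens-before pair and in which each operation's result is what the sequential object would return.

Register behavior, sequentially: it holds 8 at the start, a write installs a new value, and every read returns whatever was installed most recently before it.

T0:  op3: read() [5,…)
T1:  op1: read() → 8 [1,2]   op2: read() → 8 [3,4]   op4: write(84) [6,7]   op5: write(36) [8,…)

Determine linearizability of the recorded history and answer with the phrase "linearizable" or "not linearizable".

a witness: op1, op2, op3, op4
1. op1 read() → 8, leaving value 8
2. op2 read() → 8, leaving value 8
3. op3 read() (pending, included), leaving value 8
4. op4 write(84), leaving value 84

linearizable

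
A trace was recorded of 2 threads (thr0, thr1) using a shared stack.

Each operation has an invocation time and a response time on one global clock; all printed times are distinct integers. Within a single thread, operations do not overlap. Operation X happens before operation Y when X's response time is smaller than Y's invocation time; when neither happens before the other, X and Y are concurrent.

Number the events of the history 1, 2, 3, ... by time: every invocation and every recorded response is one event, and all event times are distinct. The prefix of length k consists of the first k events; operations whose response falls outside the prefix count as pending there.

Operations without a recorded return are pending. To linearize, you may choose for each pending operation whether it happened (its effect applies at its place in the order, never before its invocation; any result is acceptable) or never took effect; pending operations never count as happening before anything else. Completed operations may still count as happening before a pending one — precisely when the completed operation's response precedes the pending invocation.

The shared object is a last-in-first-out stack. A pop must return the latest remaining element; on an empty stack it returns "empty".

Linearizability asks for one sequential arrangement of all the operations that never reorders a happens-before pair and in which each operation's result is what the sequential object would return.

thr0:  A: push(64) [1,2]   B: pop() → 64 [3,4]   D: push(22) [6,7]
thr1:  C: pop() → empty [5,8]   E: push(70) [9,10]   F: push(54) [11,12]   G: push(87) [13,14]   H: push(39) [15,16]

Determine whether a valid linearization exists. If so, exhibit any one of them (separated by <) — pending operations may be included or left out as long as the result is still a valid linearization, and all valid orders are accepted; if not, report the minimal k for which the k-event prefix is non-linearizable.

after step 1 (A push(64)): stack <64>
after step 2 (B pop() → 64): stack <>
after step 3 (C pop() → empty): stack <>
after step 4 (D push(22)): stack <22>
after step 5 (E push(70)): stack <22,70>
after step 6 (F push(54)): stack <22,70,54>
after step 7 (G push(87)): stack <22,70,54,87>
after step 8 (H push(39)): stack <22,70,54,87,39>

linearizable — witness: A < B < C < D < E < F < G < H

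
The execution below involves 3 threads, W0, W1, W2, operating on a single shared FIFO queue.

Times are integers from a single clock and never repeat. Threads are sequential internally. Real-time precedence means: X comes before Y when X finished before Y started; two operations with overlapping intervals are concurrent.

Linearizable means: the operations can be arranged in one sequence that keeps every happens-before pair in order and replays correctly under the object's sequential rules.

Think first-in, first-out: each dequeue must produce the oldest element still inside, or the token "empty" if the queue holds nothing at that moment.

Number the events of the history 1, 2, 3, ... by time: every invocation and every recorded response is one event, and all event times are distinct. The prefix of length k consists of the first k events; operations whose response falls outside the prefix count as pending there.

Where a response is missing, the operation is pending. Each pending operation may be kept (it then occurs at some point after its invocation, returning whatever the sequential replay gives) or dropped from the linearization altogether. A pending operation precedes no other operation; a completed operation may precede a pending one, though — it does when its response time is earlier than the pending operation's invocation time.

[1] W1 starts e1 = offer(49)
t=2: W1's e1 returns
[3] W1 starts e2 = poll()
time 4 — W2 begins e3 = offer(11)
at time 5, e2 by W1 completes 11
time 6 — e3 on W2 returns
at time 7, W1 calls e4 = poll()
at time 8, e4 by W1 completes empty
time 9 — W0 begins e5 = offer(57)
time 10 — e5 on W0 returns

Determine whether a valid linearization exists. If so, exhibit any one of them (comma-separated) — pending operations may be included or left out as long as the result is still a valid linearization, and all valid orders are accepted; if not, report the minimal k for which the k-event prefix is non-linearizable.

the violation lands at event 5, e2's response at time 5: events 1..4 linearize, events 1..5 do not
one real-time candidate order over the 2 completed operations — the FIFO queue replay rejects it
no escape via the 1 pending operation (e3): every completion choice fails
e.g. e1, e2 (pending dropped): illegal at step 2, since e2 poll() → 11 cannot apply there

not linearizable — minimal violating prefix: 5 events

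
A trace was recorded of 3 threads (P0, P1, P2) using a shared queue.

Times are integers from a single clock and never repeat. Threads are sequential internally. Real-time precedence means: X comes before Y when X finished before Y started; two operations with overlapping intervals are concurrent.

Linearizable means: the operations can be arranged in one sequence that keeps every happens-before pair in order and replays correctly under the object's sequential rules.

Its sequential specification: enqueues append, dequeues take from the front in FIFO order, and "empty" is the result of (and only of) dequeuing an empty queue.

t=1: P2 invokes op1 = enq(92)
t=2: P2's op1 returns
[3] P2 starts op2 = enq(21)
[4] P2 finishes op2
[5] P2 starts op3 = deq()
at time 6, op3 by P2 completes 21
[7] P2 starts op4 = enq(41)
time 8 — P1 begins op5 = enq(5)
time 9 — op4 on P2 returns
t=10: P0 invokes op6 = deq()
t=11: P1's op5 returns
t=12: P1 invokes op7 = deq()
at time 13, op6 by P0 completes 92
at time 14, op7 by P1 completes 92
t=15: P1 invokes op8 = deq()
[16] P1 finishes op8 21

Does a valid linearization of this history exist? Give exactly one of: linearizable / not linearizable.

cut after 5 events: linearizable; cut after 6 events (op3 responds, time 6): not linearizable
exhaustive check: the 3 completed queue ops admit one real-time order; illegal
for example op1, op2, op3 fails at step 3: op3 deq() → 21 is not legal there

not linearizable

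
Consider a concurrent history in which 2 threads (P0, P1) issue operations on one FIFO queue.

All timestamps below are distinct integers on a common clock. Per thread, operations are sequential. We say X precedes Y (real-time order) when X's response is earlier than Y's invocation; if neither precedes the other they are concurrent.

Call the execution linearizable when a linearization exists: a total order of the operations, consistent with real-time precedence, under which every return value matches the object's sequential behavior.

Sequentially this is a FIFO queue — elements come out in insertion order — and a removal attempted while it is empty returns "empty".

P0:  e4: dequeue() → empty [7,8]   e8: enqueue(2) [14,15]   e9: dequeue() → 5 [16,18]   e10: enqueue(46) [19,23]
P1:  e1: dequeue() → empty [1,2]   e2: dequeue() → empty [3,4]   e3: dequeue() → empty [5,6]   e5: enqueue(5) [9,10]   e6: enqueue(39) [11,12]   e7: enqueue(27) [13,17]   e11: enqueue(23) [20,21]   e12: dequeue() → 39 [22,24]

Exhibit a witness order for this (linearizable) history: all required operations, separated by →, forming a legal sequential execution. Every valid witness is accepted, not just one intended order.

after step 1 (e1 dequeue() → empty): queue <>
after step 2 (e2 dequeue() → empty): queue <>
after step 3 (e3 dequeue() → empty): queue <>
after step 4 (e4 dequeue() → empty): queue <>
after step 5 (e5 enqueue(5)): queue <5>
after step 6 (e6 enqueue(39)): queue <5,39>
after step 7 (e7 enqueue(27)): queue <5,39,27>
after step 8 (e8 enqueue(2)): queue <5,39,27,2>
after step 9 (e9 dequeue() → 5): queue <39,27,2>
after step 10 (e10 enqueue(46)): queue <39,27,2,46>
after step 11 (e11 enqueue(23)): queue <39,27,2,46,23>
after step 12 (e12 dequeue() → 39): queue <27,2,46,23>

e1 → e2 → e3 → e4 → e5 → e6 → e7 → e8 → e9 → e10 → e11 → e12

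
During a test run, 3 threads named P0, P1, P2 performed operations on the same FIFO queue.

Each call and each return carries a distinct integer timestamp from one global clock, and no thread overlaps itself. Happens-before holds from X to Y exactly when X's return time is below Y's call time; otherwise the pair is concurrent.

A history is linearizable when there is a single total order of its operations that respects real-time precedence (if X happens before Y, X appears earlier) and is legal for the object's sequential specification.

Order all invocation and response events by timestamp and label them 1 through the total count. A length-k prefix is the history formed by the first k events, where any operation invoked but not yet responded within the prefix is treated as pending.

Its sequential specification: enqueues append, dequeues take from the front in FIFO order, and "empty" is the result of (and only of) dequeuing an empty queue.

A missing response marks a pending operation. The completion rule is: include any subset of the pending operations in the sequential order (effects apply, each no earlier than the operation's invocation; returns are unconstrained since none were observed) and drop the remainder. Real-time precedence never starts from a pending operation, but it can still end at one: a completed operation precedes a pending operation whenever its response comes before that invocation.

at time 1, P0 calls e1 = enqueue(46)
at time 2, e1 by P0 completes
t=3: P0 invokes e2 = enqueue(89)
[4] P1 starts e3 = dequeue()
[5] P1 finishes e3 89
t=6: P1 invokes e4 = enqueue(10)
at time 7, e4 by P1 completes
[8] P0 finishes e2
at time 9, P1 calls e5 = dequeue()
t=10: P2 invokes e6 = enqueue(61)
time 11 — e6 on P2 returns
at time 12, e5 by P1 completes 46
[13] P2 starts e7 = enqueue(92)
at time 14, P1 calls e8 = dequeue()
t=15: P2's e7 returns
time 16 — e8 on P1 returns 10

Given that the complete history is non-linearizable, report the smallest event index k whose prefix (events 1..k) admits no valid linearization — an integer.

one valid order for events 1..4 is e1:
1. e1 enqueue(46), leaving queue <46>
at event 5 (e3's time-5 response) nothing linearizes any more
no completion choice of the 1 pending operation (e2) rescues it — every subset was tried
sample order e1, e3 (pending dropped) stalls at step 2 — e3 dequeue() → 89 has no legal effect

5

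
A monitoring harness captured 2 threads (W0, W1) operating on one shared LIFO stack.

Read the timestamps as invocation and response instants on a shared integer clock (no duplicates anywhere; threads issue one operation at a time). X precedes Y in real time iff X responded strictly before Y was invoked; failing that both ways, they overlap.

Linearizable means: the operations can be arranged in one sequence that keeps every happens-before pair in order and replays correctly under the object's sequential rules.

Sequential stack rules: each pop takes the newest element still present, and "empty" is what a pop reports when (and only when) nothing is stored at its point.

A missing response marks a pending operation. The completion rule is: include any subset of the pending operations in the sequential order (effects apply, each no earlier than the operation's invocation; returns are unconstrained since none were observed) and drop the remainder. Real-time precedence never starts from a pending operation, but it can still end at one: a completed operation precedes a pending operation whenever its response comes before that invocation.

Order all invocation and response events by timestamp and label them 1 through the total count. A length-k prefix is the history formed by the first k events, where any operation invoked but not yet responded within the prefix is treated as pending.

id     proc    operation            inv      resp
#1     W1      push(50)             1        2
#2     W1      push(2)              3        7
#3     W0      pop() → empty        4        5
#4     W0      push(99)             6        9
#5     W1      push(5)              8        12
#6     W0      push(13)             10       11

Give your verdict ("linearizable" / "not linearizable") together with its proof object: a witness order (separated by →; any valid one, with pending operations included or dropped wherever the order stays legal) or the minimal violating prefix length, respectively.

the violation lands at event 5, #3's response at time 5: events 1..4 linearize, events 1..5 do not
a single order respects real time; the 2 completed LIFO stack operations fail replay along it
no escape via the 1 pending operation (#2): every completion choice fails
for example #1, #3 (pending dropped) fails at step 2: #3 pop() → empty is not legal there

not linearizable — minimal violating prefix: 5 events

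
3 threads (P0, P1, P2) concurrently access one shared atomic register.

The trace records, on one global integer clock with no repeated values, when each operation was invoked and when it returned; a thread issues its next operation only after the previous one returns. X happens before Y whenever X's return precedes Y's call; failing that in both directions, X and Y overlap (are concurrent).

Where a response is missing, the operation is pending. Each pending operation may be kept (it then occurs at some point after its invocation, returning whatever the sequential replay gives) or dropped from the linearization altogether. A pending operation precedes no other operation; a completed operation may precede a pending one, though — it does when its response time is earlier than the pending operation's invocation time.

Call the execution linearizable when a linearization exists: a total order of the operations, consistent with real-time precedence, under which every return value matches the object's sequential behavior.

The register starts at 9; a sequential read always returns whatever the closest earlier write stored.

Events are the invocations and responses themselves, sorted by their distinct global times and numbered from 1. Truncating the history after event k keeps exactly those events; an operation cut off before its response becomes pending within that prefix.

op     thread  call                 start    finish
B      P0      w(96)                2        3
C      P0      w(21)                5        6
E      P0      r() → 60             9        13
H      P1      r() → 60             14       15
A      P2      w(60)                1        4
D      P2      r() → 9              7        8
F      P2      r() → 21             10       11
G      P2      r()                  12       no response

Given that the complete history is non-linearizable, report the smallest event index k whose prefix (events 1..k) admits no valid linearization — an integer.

8

one valid order for events 1..7 is A, B, C:
after step 1 (A w(60)): value 60
after step 2 (B w(96)): value 96
after step 3 (C w(21)): value 21
event 8 — D's response, time 8 — after it, nothing linearizes
take A, B, C, D: step 4 already fails, because D r() → 9 cannot occur there
take B, A, C, D: step 4 already fails, because D r() → 9 cannot occur there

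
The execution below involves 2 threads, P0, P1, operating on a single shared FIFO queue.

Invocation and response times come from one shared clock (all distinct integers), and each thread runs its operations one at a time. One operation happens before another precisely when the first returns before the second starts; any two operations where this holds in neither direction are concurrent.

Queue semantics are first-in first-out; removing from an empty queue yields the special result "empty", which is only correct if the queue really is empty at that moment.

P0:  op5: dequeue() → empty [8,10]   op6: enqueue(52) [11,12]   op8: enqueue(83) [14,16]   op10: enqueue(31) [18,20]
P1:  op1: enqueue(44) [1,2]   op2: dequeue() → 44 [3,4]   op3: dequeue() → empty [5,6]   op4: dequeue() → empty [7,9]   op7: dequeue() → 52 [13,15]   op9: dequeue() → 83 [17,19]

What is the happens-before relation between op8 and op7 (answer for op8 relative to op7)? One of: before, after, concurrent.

concurrent

op8 spans [14,16], op7 spans [13,15]
the intervals overlap in both directions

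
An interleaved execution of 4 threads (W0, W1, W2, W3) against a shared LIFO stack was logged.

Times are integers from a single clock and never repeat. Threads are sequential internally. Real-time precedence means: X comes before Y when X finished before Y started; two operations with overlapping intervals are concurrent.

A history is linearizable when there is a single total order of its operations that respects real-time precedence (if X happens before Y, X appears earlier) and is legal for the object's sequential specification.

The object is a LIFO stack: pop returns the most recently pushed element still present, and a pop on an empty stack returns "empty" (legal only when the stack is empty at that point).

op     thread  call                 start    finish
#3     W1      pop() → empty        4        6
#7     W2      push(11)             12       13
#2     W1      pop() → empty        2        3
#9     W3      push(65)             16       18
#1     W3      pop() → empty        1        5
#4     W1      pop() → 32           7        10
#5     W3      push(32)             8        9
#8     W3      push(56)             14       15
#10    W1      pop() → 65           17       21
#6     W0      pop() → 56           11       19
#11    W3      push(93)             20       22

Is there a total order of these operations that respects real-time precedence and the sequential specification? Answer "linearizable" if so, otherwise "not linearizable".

linearizable

a witness: #1, #2, #3, #5, #4, #7, #8, #6, #9, #10, #11
1. #1 pop() → empty, leaving stack <>
2. #2 pop() → empty, leaving stack <>
3. #3 pop() → empty, leaving stack <>
4. #5 push(32), leaving stack <32>
5. #4 pop() → 32, leaving stack <>
6. #7 push(11), leaving stack <11>
7. #8 push(56), leaving stack <11,56>
8. #6 pop() → 56, leaving stack <11>
9. #9 push(65), leaving stack <11,65>
10. #10 pop() → 65, leaving stack <11>
11. #11 push(93), leaving stack <11,93>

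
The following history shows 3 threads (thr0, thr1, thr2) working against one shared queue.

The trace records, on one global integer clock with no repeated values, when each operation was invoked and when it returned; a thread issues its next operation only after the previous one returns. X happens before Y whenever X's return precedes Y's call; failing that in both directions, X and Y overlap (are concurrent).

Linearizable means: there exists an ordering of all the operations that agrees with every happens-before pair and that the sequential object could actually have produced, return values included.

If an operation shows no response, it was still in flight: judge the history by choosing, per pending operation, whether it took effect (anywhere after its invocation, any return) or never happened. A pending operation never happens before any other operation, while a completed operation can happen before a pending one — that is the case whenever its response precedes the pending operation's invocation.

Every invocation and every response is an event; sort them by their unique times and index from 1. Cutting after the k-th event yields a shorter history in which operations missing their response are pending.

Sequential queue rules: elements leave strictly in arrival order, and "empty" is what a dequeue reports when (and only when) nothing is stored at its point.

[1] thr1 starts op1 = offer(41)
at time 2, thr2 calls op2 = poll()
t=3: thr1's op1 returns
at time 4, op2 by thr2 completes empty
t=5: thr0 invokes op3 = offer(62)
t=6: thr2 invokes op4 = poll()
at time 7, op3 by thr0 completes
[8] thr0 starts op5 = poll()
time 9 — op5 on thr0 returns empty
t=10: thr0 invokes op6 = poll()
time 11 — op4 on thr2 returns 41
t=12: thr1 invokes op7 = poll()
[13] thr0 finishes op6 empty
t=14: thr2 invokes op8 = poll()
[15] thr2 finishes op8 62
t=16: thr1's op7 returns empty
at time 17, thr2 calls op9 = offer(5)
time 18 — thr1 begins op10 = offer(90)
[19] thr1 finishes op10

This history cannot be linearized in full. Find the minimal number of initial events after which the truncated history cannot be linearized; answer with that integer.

9

one valid order for events 1..8 is op2, op1, op3:
after step 1 (op2 poll() → empty): queue <>
after step 2 (op1 offer(41)): queue <41>
after step 3 (op3 offer(62)): queue <41,62>
adding event 9 (op5 responds at 9) leaves no legal real-time order
no escape via the 1 pending operation (op4): every completion choice fails
for example op1, op2, op3, op5 (pending dropped) fails at step 2: op2 poll() → empty is not legal there
for example op2, op1, op3, op5 (pending dropped) fails at step 4: op5 poll() → empty is not legal there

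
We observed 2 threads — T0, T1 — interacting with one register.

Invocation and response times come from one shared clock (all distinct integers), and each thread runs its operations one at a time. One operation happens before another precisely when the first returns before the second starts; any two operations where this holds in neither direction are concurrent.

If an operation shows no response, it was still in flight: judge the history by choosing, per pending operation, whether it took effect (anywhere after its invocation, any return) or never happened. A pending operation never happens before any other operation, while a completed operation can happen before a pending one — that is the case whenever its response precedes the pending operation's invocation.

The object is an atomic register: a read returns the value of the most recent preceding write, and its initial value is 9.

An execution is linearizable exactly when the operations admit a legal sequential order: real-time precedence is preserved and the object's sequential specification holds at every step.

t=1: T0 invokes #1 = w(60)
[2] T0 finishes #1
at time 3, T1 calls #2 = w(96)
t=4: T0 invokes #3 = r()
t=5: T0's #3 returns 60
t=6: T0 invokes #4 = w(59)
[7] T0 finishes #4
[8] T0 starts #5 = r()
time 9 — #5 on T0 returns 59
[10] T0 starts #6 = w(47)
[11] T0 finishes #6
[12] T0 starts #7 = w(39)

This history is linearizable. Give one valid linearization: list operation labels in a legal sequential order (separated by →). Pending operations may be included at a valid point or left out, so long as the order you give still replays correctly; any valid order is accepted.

after step 1 (#1 w(60)): value 60
after step 2 (#3 r() → 60): value 60
after step 3 (#2 w(96) (pending, included)): value 96
after step 4 (#4 w(59)): value 59
after step 5 (#5 r() → 59): value 59
after step 6 (#6 w(47)): value 47

#1 → #3 → #2 → #4 → #5 → #6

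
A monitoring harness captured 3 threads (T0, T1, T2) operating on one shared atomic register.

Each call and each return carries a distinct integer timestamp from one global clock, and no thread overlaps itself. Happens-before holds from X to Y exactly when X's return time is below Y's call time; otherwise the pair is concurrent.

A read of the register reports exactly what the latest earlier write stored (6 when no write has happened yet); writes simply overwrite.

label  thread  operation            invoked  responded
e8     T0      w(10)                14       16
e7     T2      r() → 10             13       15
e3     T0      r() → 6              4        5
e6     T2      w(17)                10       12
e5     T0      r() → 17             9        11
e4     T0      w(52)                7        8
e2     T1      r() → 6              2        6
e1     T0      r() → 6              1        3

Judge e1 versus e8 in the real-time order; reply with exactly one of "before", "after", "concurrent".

e1 spans [1,3], e8 spans [14,16]
resp(e1)=3 < inv(e8)=14

before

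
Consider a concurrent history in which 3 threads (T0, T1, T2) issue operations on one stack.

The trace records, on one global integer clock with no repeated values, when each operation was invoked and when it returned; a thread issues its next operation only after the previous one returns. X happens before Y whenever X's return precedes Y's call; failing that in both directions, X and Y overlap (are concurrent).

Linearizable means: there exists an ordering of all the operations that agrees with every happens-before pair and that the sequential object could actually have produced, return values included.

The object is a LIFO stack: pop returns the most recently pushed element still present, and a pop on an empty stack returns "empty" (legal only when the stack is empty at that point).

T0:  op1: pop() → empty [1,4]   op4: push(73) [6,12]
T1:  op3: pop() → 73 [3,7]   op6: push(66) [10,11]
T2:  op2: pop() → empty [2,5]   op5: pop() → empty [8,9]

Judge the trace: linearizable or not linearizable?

a witness: op1, op2, op4, op3, op5, op6
1. op1 pop() → empty, leaving stack <>
2. op2 pop() → empty, leaving stack <>
3. op4 push(73), leaving stack <73>
4. op3 pop() → 73, leaving stack <>
5. op5 pop() → empty, leaving stack <>
6. op6 push(66), leaving stack <66>

linearizable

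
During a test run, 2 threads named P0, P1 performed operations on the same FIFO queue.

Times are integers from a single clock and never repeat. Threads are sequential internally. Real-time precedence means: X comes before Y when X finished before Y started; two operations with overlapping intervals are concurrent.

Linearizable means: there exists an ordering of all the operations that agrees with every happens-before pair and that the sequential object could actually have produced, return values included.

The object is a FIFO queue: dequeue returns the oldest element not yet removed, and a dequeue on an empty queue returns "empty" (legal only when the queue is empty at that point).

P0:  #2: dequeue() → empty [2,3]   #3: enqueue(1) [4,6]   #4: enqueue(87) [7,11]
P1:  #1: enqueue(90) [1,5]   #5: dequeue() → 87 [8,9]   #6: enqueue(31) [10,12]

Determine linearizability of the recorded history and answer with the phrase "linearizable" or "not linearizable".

not linearizable

already the first 9 events (up to #5's response at time 9) admit no linearization; the first 8 still do
4 completed operations, 3 real-time-consistent orders — every FIFO queue replay fails
completion choices over the 1 pending operation (#4) were checked; none helps
e.g. #1, #2, #3, #5 (pending dropped): illegal at step 2, since #2 dequeue() → empty cannot apply there
e.g. #2, #1, #3, #5 (pending dropped): illegal at step 4, since #5 dequeue() → 87 cannot apply there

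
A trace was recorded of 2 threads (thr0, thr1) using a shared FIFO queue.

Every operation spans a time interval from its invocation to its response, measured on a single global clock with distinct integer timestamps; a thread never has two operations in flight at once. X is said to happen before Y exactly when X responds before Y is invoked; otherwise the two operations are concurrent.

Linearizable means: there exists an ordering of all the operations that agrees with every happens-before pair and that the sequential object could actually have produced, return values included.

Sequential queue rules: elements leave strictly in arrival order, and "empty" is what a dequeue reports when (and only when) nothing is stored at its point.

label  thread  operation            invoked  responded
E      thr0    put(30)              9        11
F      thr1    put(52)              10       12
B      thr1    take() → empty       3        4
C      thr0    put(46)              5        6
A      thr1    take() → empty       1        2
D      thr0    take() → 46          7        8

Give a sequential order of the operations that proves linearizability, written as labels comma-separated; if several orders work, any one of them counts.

step 1: A take() → empty — queue <>
step 2: B take() → empty — queue <>
step 3: C put(46) — queue <46>
step 4: D take() → 46 — queue <>
step 5: E put(30) — queue <30>
step 6: F put(52) — queue <30,52>

A, B, C, D, E, F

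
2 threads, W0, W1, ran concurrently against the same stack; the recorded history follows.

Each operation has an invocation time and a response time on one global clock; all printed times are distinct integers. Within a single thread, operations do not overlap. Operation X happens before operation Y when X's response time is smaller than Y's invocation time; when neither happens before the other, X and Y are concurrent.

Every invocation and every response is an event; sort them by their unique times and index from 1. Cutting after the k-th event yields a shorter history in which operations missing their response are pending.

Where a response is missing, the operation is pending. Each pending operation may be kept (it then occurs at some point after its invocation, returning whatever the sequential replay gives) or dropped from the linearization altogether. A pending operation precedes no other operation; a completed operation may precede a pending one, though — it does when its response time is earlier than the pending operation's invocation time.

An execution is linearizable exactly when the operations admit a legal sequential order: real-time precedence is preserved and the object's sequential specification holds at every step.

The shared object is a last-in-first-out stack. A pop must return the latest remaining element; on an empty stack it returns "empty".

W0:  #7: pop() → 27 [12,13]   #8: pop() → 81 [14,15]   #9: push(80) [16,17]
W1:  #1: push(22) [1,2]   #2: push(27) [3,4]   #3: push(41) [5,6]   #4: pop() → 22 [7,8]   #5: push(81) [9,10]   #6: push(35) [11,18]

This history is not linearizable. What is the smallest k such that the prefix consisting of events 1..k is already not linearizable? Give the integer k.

8

events 1..7 are still linearizable — one witness is #1, #2, #3:
step 1: #1 push(22) — stack <22>
step 2: #2 push(27) — stack <22,27>
step 3: #3 push(41) — stack <22,27,41>
once event 8 joins (#4's response, time 8), exhaustive search finds no witness
sample order #1, #2, #3, #4 stalls at step 4 — #4 pop() → 22 has no legal effect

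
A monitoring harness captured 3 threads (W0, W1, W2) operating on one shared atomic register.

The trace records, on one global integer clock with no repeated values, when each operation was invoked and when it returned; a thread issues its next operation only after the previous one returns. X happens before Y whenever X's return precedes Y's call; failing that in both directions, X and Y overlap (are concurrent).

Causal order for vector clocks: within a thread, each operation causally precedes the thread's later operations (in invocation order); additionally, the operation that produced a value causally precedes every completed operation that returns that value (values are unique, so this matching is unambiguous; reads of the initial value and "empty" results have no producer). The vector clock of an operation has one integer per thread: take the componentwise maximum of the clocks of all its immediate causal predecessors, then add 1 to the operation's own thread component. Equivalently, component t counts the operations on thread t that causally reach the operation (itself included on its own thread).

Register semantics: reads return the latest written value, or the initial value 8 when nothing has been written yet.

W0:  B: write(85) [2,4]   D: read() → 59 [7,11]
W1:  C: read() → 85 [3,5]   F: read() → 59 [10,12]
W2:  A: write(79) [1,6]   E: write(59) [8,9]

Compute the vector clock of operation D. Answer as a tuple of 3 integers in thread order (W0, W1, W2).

(2, 0, 2)

A (invocation 1): nothing precedes it; W2's component alone gives (0, 0, 1)
B (invocation 2): nothing precedes it; W0's component alone gives (1, 0, 0)
merge at E (invoked 8): VC(A)=(0, 0, 1), own-thread bump on W2 → (0, 0, 2)
merge at C (invoked 3): VC(B)=(1, 0, 0), own-thread bump on W1 → (1, 1, 0)
merge at D (invoked 7): VC(B)=(1, 0, 0), VC(E)=(0, 0, 2), own-thread bump on W0 → (2, 0, 2)
merge at F (invoked 10): VC(C)=(1, 1, 0), VC(E)=(0, 0, 2), own-thread bump on W1 → (1, 2, 2)
target: VC(D) = (2, 0, 2)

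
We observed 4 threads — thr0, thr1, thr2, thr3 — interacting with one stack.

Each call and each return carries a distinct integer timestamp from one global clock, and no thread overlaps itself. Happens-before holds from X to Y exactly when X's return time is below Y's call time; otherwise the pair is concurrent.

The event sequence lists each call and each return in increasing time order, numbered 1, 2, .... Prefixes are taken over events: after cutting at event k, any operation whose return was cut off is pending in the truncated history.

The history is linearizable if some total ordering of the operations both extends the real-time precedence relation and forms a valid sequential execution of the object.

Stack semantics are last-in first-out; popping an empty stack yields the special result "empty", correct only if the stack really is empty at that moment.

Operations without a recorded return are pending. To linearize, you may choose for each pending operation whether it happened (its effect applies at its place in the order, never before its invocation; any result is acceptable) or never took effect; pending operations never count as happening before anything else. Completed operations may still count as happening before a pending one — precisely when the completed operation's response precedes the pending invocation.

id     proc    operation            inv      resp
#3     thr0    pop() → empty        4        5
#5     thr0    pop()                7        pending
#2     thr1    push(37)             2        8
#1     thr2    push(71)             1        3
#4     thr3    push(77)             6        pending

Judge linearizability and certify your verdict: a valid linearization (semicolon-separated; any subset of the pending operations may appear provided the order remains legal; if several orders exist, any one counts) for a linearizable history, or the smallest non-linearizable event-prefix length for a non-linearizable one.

events 1..4 are fine; event 5 — the response of #3 at time 5 — makes the prefix non-linearizable
the completed operations (2 total) allow one real-time order; the stack replay rejects it
including or dropping the 1 pending operation (#2) in any combination fails
one such order, #1, #3 (pending dropped), breaks at step 2 where #3 pop() → empty is illegal

not linearizable — minimal violating prefix: 5 events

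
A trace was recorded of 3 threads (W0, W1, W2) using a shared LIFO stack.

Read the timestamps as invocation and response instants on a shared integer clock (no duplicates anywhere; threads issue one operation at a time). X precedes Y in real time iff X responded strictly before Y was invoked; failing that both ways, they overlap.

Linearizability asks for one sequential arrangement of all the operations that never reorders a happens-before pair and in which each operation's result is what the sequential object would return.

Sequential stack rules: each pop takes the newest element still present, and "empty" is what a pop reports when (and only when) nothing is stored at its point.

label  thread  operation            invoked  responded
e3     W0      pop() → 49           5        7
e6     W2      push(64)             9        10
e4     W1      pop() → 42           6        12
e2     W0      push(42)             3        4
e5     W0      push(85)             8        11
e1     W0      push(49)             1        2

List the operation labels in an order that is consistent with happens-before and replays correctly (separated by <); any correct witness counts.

e1 < e2 < e4 < e3 < e5 < e6

after step 1 (e1 push(49)): stack <49>
after step 2 (e2 push(42)): stack <49,42>
after step 3 (e4 pop() → 42): stack <49>
after step 4 (e3 pop() → 49): stack <>
after step 5 (e5 push(85)): stack <85>
after step 6 (e6 push(64)): stack <85,64>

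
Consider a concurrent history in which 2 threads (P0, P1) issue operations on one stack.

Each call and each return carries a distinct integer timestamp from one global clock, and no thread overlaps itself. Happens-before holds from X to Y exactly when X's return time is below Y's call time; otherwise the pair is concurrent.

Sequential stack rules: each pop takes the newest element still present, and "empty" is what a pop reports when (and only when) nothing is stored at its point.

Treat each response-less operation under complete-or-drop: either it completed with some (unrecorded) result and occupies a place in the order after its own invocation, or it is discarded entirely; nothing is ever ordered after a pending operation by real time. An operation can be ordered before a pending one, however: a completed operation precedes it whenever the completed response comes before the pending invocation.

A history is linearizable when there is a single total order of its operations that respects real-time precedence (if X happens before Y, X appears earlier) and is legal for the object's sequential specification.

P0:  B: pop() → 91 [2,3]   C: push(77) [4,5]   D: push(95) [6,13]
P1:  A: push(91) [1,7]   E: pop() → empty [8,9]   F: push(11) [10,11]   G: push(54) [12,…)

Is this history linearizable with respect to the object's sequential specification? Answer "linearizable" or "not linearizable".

already the first 9 events (up to E's response at time 9) admit no linearization; the first 8 still do
the 4 completed operations admit 3 real-time orders; each fails the stack replay
completion choices over the 1 pending operation (D) were checked; none helps
sample order A, B, C, E (pending dropped) stalls at step 4 — E pop() → empty has no legal effect
sample order B, A, C, E (pending dropped) stalls at step 1 — B pop() → 91 has no legal effect

not linearizable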